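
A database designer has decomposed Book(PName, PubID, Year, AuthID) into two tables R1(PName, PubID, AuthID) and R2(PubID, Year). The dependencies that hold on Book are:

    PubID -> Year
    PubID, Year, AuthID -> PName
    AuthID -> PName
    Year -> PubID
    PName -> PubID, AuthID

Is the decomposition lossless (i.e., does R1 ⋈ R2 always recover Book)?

Common attributes: R1 ∩ R2 = {PubID}.
Closure of {PubID}: PubID → Year applies, adding Year. So (PubID)⁺ = {PubID, Year}.
This closure contains every attribute of R2, so R1 ∩ R2 → R2. The join is lossless.

Yes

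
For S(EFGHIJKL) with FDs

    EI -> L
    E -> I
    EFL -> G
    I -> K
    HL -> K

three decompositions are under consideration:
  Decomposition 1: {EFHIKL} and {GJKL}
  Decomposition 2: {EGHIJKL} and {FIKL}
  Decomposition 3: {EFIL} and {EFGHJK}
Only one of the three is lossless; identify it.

Decomposition 3

Decomposition 1: common = {KL}, closure = {KL} → lossy.
Decomposition 2: common = {IKL}, closure = {IKL} → lossy.
Decomposition 3: common = {EF}, closure = {EFGIKL} → lossless.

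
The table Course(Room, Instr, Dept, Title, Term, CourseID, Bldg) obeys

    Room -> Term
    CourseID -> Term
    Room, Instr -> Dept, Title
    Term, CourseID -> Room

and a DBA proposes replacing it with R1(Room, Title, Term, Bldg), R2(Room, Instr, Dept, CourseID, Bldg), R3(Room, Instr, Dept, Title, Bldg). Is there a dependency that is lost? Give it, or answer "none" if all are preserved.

Room → Term lies within R1.
CourseID → Term: restricted closure across fragments reaches Term.
Room, Instr → Dept, Title lies within R3.
Term, CourseID → Room: restricted closure across fragments reaches Room.
Every dependency is enforceable on the fragments, so the decomposition is dependency-preserving.

none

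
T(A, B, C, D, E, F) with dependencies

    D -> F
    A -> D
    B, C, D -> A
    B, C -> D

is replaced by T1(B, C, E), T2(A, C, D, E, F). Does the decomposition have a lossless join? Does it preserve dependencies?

Lossless test: (C, E)⁺ = {C, E}, which is a superkey of neither fragment — lossy.
Dependency preservation: the restricted closure of {B, C, D} across the fragments never reaches {A}, so B, C, D → A cannot be enforced without a join — not preserved.

lossy and not dependency-preserving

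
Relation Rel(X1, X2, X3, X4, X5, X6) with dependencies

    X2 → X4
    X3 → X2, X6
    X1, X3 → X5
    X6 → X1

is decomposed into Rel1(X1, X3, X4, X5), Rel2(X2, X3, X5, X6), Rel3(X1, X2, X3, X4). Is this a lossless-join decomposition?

Chase test. Columns are X1, X2, X3, X4, X5, X6; row i has aⱼ where attribute j ∈ Reli, else bᵢⱼ.
Initial tableau (one row per fragment):
  row 1: a1 b12 a3 a4 a5 b16
  row 2: b21 a2 a3 b24 a5 a6
  row 3: a1 a2 a3 a4 b35 b36
Rows 2 and 3 agree on X2; apply X2→X4 and equate their X4 entries.
Rows 1 and 2 agree on X3; apply X3→X2, X6 and equate their X2, X6 entries.
Rows 1 and 3 agree on X3; apply X3→X2, X6 and equate their X2, X6 entries.
Rows 1 and 3 agree on X1, X3; apply X1, X3→X5 and equate their X5 entries.
Rows 1 and 2 agree on X6; apply X6→X1 and equate their X1 entries.
Row 1 is now all distinguished symbols — the join is lossless.

Yes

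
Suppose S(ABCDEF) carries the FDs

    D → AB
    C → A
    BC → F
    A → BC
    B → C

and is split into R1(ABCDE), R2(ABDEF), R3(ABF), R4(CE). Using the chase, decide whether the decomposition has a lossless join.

Chase test. Columns are ABCDEF; row i has aⱼ where attribute j ∈ Ri, else bᵢⱼ.
Initial tableau (one row per fragment):
  row 1: a1 a2 a3 a4 a5 b16
  row 2: a1 a2 b23 a4 a5 a6
  row 3: a1 a2 b33 b34 b35 a6
  row 4: b41 b42 a3 b44 a5 b46
Rows 1 and 4 agree on C; apply C→A and equate their A entries.
Rows 1 and 2 agree on A; apply A→BC and equate their BC entries.
Rows 1 and 3 agree on A; apply A→BC and equate their BC entries.
Rows 1 and 4 agree on A; apply A→BC and equate their BC entries.
Rows 1 and 2 agree on BC; apply BC→F and equate their F entries.
Rows 1 and 4 agree on BC; apply BC→F and equate their F entries.
Row 1 is now all distinguished symbols — the join is lossless.

Yes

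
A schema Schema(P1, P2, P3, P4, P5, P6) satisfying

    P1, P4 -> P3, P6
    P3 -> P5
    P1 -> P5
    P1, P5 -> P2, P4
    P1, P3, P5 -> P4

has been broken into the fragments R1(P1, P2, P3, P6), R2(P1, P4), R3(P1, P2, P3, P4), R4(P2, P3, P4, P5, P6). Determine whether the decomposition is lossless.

Yes

Chase test. Columns are P1, P2, P3, P4, P5, P6; row i has aⱼ where attribute j ∈ Ri, else bᵢⱼ.
Initial tableau (one row per fragment):
  row 1: a1 a2 a3 b14 b15 a6
  row 2: a1 b22 b23 a4 b25 b26
  row 3: a1 a2 a3 a4 b35 b36
  row 4: b41 a2 a3 a4 a5 a6
Rows 2 and 3 agree on P1, P4; apply P1, P4→P3, P6 and equate their P3, P6 entries.
Rows 1 and 2 agree on P3; apply P3→P5 and equate their P5 entries.
Rows 1 and 3 agree on P3; apply P3→P5 and equate their P5 entries.
Rows 1 and 4 agree on P3; apply P3→P5 and equate their P5 entries.
Rows 1 and 2 agree on P1, P5; apply P1, P5→P2, P4 and equate their P2, P4 entries.
Rows 1 and 2 agree on P1, P4; apply P1, P4→P3, P6 and equate their P3, P6 entries.
Row 1 is now all distinguished symbols — the join is lossless.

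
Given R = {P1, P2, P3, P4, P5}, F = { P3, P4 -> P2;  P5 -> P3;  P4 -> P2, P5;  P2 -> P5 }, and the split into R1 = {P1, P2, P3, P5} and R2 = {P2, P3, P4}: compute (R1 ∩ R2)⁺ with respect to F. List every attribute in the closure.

P2, P3, P5

R1 ∩ R2 = {P2, P3}.
P2 → P5 applies, adding P5
Closure: {P2, P3, P5}.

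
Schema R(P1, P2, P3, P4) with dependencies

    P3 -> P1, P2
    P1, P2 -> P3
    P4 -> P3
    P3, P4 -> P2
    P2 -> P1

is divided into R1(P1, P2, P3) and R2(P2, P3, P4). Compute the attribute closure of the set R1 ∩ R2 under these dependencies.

P1, P2, P3

R1 ∩ R2 = {P2, P3}.
P3 → P1, P2 applies, adding P1
Closure: {P1, P2, P3}.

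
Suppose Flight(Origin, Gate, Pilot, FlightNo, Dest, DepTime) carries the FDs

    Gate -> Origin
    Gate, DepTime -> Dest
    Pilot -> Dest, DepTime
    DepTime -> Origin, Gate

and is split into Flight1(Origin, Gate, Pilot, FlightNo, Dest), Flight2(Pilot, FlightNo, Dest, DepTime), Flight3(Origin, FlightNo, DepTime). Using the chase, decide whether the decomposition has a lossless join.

Yes

Chase test. Columns are Origin, Gate, Pilot, FlightNo, Dest, DepTime; row i has aⱼ where attribute j ∈ Flighti, else bᵢⱼ.
Initial tableau (one row per fragment):
  row 1: a1 a2 a3 a4 a5 b16
  row 2: b21 b22 a3 a4 a5 a6
  row 3: a1 b32 b33 a4 b35 a6
Rows 1 and 2 agree on Pilot; apply Pilot→Dest, DepTime and equate their Dest, DepTime entries.
Rows 1 and 2 agree on DepTime; apply DepTime→Origin, Gate and equate their Origin, Gate entries.
Rows 1 and 3 agree on DepTime; apply DepTime→Origin, Gate and equate their Origin, Gate entries.
Rows 1 and 3 agree on Gate, DepTime; apply Gate, DepTime→Dest and equate their Dest entries.
Row 1 is now all distinguished symbols — the join is lossless.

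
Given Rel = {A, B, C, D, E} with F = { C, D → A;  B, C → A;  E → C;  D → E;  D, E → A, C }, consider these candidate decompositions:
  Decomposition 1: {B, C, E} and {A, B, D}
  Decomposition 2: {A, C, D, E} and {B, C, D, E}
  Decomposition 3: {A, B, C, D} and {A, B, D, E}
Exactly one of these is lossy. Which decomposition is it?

Decomposition 1: common = {B}, closure = {B} → lossy.
Decomposition 2: common = {C, D, E}, closure = {A, C, D, E} → lossless.
Decomposition 3: common = {A, B, D}, closure = {A, B, C, D, E} → lossless.

Decomposition 1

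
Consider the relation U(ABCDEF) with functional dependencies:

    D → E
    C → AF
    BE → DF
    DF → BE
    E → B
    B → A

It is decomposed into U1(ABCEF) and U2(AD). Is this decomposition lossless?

No

Common attributes: U1 ∩ U2 = {A}.
No dependency enlarges {A}, so (A)⁺ = {A}.
The closure contains neither all of U1 = {ABCEF} nor all of U2 = {AD}, so the common attributes are not a superkey of either fragment. The join is lossy.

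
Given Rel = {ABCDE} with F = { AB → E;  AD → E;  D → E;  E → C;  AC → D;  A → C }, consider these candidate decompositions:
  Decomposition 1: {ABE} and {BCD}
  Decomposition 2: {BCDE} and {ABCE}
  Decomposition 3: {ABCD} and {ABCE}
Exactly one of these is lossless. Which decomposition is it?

Decomposition 3

Decomposition 1: common = {B}, closure = {B} → lossy.
Decomposition 2: common = {BCE}, closure = {BCE} → lossy.
Decomposition 3: common = {ABC}, closure = {ABCDE} → lossless.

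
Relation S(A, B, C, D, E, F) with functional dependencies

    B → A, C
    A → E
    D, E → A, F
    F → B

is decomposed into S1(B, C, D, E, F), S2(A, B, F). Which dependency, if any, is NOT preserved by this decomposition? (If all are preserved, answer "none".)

A → E

Check A → E: no single fragment contains all of {A, E}, and the restricted closure of {A} across the fragments never reaches {E}.
B → A, C is preserved.
D, E → A, F is preserved.
F → B is preserved.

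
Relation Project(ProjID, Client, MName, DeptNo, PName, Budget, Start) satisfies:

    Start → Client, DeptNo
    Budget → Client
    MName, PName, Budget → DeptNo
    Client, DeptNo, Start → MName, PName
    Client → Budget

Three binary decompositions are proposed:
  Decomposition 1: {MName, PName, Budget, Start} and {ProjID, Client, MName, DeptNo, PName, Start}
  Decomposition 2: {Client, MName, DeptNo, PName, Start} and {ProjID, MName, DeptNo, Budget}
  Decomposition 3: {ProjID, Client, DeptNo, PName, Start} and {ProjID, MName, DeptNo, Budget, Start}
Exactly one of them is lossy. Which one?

Decomposition 2

Decomposition 1: common = {MName, PName, Start}, closure = {Client, MName, DeptNo, PName, Budget, Start} → lossless.
Decomposition 2: common = {MName, DeptNo}, closure = {MName, DeptNo} → lossy.
Decomposition 3: common = {ProjID, DeptNo, Start}, closure = {ProjID, Client, MName, DeptNo, PName, Budget, Start} → lossless.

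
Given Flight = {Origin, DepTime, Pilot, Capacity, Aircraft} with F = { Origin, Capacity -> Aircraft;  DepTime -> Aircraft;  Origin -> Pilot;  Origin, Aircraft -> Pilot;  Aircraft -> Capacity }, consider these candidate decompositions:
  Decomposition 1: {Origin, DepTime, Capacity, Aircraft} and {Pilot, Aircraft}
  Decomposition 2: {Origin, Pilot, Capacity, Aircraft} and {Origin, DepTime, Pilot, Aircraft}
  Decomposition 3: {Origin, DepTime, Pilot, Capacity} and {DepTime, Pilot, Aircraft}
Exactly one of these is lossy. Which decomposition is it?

Decomposition 1

Decomposition 1: common = {Aircraft}, closure = {Capacity, Aircraft} → lossy.
Decomposition 2: common = {Origin, Pilot, Aircraft}, closure = {Origin, Pilot, Capacity, Aircraft} → lossless.
Decomposition 3: common = {DepTime, Pilot}, closure = {DepTime, Pilot, Capacity, Aircraft} → lossless.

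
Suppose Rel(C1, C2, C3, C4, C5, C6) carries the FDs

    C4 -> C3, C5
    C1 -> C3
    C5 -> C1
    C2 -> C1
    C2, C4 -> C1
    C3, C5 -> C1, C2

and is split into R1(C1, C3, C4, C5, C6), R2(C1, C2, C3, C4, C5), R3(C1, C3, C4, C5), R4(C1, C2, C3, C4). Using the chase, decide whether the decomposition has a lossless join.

Yes

Chase test. Columns are C1, C2, C3, C4, C5, C6; row i has aⱼ where attribute j ∈ Ri, else bᵢⱼ.
Initial tableau (one row per fragment):
  row 1: a1 b12 a3 a4 a5 a6
  row 2: a1 a2 a3 a4 a5 b26
  row 3: a1 b32 a3 a4 a5 b36
  row 4: a1 a2 a3 a4 b45 b46
Rows 1 and 4 agree on C4; apply C4→C3, C5 and equate their C3, C5 entries.
Rows 1 and 2 agree on C3, C5; apply C3, C5→C1, C2 and equate their C1, C2 entries.
Rows 1 and 3 agree on C3, C5; apply C3, C5→C1, C2 and equate their C1, C2 entries.
Row 1 is now all distinguished symbols — the join is lossless.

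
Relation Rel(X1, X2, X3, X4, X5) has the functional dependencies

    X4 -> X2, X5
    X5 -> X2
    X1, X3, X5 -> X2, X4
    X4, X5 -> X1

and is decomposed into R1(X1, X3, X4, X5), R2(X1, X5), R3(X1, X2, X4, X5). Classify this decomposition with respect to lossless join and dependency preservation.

lossless and dependency-preserving

Lossless test (chase): Rows 1 and 3 agree on X4; apply X4→X2, X5 and equate their X2, X5 entries. Rows 1 and 2 agree on X5; apply X5→X2 and equate their X2 entries. Row 1 is now all distinguished symbols — the join is lossless.
Dependency preservation: X1, X3, X5 → X2, X4 is not contained in any single fragment, but the restricted closure of its left-hand side across the fragments still reaches the right-hand side; the remaining FDs each lie inside some fragment. All dependencies are preserved.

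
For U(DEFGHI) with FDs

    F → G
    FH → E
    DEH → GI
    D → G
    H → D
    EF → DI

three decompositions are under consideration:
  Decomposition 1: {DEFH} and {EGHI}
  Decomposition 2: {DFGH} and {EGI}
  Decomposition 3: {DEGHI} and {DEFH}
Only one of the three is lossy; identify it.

Decomposition 2

Decomposition 1: common = {EH}, closure = {DEGHI} → lossless.
Decomposition 2: common = {G}, closure = {G} → lossy.
Decomposition 3: common = {DEH}, closure = {DEGHI} → lossless.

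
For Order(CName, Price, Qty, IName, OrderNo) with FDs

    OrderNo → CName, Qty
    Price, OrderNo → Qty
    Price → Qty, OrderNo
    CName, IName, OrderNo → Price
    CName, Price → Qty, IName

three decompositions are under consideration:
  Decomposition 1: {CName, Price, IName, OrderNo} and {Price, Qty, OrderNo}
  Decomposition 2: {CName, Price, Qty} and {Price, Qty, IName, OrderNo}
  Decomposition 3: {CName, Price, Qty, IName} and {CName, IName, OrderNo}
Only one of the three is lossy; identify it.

Decomposition 1: common = {Price, OrderNo}, closure = {CName, Price, Qty, IName, OrderNo} → lossless.
Decomposition 2: common = {Price, Qty}, closure = {CName, Price, Qty, IName, OrderNo} → lossless.
Decomposition 3: common = {CName, IName}, closure = {CName, IName} → lossy.

Decomposition 3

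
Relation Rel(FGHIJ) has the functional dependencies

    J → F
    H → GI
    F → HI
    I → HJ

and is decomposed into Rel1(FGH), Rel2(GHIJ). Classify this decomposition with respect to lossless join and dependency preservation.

Lossless test: (GH)⁺ = {FGHIJ}, which contains all of one fragment — lossless.
Dependency preservation: J → F; F → HI are not contained in any single fragment, but the restricted closure of each left-hand side across the fragments still reaches the right-hand side; the remaining FDs each lie inside some fragment. All dependencies are preserved.

lossless and dependency-preserving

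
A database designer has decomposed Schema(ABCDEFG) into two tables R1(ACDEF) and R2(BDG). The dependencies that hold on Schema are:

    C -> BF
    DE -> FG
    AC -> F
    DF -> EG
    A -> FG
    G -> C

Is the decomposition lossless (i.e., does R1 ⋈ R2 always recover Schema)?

No

Common attributes: R1 ∩ R2 = {D}.
No dependency enlarges {D}, so (D)⁺ = {D}.
The closure contains neither all of R1 = {ACDEF} nor all of R2 = {BDG}, so the common attributes are not a superkey of either fragment. The join is lossy.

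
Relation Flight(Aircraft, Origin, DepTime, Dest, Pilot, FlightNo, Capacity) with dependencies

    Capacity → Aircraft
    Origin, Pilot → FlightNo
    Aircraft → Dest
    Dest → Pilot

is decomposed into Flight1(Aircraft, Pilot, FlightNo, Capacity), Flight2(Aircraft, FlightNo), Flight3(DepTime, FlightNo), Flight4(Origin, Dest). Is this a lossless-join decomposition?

No

Chase test. Columns are Aircraft, Origin, DepTime, Dest, Pilot, FlightNo, Capacity; row i has aⱼ where attribute j ∈ Flighti, else bᵢⱼ.
Initial tableau (one row per fragment):
  row 1: a1 b12 b13 b14 a5 a6 a7
  row 2: a1 b22 b23 b24 b25 a6 b27
  row 3: b31 b32 a3 b34 b35 a6 b37
  row 4: b41 a2 b43 a4 b45 b46 b47
Rows 1 and 2 agree on Aircraft; apply Aircraft→Dest and equate their Dest entries.
Rows 1 and 2 agree on Dest; apply Dest→Pilot and equate their Pilot entries.
No row becomes fully distinguished — the join is lossy.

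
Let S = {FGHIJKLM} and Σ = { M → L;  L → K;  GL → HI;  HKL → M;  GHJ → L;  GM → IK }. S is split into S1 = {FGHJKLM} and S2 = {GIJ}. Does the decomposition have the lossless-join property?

Common attributes: S1 ∩ S2 = {GJ}.
No dependency enlarges {GJ}, so (GJ)⁺ = {GJ}.
The closure contains neither all of S1 = {FGHJKLM} nor all of S2 = {GIJ}, so the common attributes are not a superkey of either fragment. The join is lossy.

No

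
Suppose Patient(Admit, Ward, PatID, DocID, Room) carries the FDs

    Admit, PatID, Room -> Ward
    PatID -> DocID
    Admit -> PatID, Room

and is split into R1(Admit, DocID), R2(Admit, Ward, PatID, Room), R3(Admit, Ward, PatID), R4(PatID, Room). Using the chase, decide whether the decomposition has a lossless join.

Yes

Chase test. Columns are Admit, Ward, PatID, DocID, Room; row i has aⱼ where attribute j ∈ Ri, else bᵢⱼ.
Initial tableau (one row per fragment):
  row 1: a1 b12 b13 a4 b15
  row 2: a1 a2 a3 b24 a5
  row 3: a1 a2 a3 b34 b35
  row 4: b41 b42 a3 b44 a5
Rows 2 and 3 agree on PatID; apply PatID→DocID and equate their DocID entries.
Rows 2 and 4 agree on PatID; apply PatID→DocID and equate their DocID entries.
Rows 1 and 2 agree on Admit; apply Admit→PatID, Room and equate their PatID, Room entries.
Rows 1 and 3 agree on Admit; apply Admit→PatID, Room and equate their PatID, Room entries.
Rows 1 and 2 agree on Admit, PatID, Room; apply Admit, PatID, Room→Ward and equate their Ward entries.
Rows 1 and 2 agree on PatID; apply PatID→DocID and equate their DocID entries.
Row 1 is now all distinguished symbols — the join is lossless.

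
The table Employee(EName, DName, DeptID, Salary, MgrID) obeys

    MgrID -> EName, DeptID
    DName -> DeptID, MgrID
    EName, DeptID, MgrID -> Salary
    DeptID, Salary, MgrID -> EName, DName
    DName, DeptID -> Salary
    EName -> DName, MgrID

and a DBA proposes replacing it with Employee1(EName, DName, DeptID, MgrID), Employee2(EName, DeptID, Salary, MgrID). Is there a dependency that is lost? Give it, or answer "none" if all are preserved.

none

MgrID → EName, DeptID lies within Employee1.
DName → DeptID, MgrID lies within Employee1.
EName, DeptID, MgrID → Salary lies within Employee2.
DeptID, Salary, MgrID → EName, DName: restricted closure across fragments reaches EName, DName.
DName, DeptID → Salary: restricted closure across fragments reaches Salary.
EName → DName, MgrID lies within Employee1.
Every dependency is enforceable on the fragments, so the decomposition is dependency-preserving.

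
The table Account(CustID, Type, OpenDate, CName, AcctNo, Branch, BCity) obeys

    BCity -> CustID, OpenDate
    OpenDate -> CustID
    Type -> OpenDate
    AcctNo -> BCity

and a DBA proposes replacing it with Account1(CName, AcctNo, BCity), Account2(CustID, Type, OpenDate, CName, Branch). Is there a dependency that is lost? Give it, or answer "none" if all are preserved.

BCity -> CustID, OpenDate

Check BCity → CustID, OpenDate: no single fragment contains all of {CustID, OpenDate, BCity}, and the restricted closure of {BCity} across the fragments never reaches {CustID, OpenDate}.
OpenDate → CustID is preserved.
Type → OpenDate is preserved.
AcctNo → BCity is preserved.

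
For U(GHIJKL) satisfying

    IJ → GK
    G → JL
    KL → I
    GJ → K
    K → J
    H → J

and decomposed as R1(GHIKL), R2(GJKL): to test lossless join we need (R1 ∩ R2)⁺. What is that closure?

R1 ∩ R2 = {GKL}.
G → JL applies, adding J
KL → I applies, adding I
Closure: {GIJKL}.

GIJKL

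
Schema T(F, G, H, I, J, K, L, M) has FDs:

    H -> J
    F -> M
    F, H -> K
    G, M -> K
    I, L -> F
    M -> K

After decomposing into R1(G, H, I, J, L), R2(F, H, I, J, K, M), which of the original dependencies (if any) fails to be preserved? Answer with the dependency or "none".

Check I, L → F: no single fragment contains all of {F, I, L}, and the restricted closure of {I, L} across the fragments never reaches {F}.
H → J is preserved.
F → M is preserved.
F, H → K is preserved.
G, M → K is preserved.
M → K is preserved.

I, L -> F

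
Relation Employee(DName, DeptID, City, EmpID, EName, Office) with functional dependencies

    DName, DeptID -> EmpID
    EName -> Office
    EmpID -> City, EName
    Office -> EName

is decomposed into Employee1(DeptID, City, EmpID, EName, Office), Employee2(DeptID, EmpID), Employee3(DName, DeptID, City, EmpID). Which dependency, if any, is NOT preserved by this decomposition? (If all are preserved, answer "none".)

none

DName, DeptID → EmpID lies within Employee3.
EName → Office lies within Employee1.
EmpID → City, EName lies within Employee1.
Office → EName lies within Employee1.
Every dependency is enforceable on the fragments, so the decomposition is dependency-preserving.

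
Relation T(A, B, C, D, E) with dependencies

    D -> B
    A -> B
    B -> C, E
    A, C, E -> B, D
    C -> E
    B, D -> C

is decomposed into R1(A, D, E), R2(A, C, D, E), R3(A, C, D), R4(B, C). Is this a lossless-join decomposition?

Chase test. Columns are A, B, C, D, E; row i has aⱼ where attribute j ∈ Ri, else bᵢⱼ.
Initial tableau (one row per fragment):
  row 1: a1 b12 b13 a4 a5
  row 2: a1 b22 a3 a4 a5
  row 3: a1 b32 a3 a4 b35
  row 4: b41 a2 a3 b44 b45
Rows 1 and 2 agree on D; apply D→B and equate their B entries.
Rows 1 and 3 agree on D; apply D→B and equate their B entries.
Rows 1 and 2 agree on B; apply B→C, E and equate their C, E entries.
Rows 1 and 3 agree on B; apply B→C, E and equate their C, E entries.
Rows 1 and 4 agree on C; apply C→E and equate their E entries.
No row becomes fully distinguished — the join is lossy.

No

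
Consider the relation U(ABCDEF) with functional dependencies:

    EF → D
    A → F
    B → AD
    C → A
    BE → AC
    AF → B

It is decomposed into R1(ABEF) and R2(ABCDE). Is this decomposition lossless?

Common attributes: R1 ∩ R2 = {ABE}.
Closure of {ABE}: A → F applies, adding F; B → AD applies, adding D; BE → AC applies, adding C. So (ABE)⁺ = {ABCDEF}.
This closure contains every attribute of R1, so R1 ∩ R2 → R1. The join is lossless.

Yes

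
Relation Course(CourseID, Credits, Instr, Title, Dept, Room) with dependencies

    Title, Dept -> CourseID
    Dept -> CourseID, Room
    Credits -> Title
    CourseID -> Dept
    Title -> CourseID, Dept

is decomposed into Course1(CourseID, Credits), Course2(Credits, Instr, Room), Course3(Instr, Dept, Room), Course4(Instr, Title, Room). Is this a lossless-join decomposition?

Chase test. Columns are CourseID, Credits, Instr, Title, Dept, Room; row i has aⱼ where attribute j ∈ Coursei, else bᵢⱼ.
Initial tableau (one row per fragment):
  row 1: a1 a2 b13 b14 b15 b16
  row 2: b21 a2 a3 b24 b25 a6
  row 3: b31 b32 a3 b34 a5 a6
  row 4: b41 b42 a3 a4 b45 a6
Rows 1 and 2 agree on Credits; apply Credits→Title and equate their Title entries.
Rows 1 and 2 agree on Title; apply Title→CourseID, Dept and equate their CourseID, Dept entries.
Rows 1 and 2 agree on Dept; apply Dept→CourseID, Room and equate their CourseID, Room entries.
No row becomes fully distinguished — the join is lossy.

No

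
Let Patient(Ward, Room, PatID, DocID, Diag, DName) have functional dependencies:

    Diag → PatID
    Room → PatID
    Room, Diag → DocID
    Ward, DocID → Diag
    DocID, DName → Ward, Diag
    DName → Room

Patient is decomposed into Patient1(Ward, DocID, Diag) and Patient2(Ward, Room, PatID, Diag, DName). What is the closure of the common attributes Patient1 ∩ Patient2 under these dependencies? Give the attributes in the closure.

Ward, PatID, Diag

Patient1 ∩ Patient2 = {Ward, Diag}.
Diag → PatID applies, adding PatID
Closure: {Ward, PatID, Diag}.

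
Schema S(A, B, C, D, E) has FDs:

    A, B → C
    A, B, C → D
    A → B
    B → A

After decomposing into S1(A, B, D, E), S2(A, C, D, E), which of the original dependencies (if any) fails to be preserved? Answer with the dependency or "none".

A, B → C: restricted closure across fragments reaches C.
A, B, C → D: restricted closure across fragments reaches D.
A → B lies within S1.
B → A lies within S1.
Every dependency is enforceable on the fragments, so the decomposition is dependency-preserving.

none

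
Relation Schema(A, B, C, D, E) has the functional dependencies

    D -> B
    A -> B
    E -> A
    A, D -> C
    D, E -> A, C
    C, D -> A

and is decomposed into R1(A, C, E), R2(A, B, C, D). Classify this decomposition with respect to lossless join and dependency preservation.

lossy but dependency-preserving

Lossless test: (A, C)⁺ = {A, B, C}, which is a superkey of neither fragment — lossy.
Dependency preservation: D, E → A, C is not contained in any single fragment, but the restricted closure of its left-hand side across the fragments still reaches the right-hand side; the remaining FDs each lie inside some fragment. All dependencies are preserved.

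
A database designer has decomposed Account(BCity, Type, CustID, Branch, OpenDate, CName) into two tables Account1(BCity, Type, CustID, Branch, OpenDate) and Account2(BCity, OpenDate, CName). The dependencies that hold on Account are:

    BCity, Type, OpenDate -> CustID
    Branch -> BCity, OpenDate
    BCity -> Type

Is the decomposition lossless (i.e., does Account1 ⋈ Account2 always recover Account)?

No

Common attributes: Account1 ∩ Account2 = {BCity, OpenDate}.
Closure of {BCity, OpenDate}: BCity → Type applies, adding Type; BCity, Type, OpenDate → CustID applies, adding CustID. So (BCity, OpenDate)⁺ = {BCity, Type, CustID, OpenDate}.
The closure contains neither all of Account1 = {BCity, Type, CustID, Branch, OpenDate} nor all of Account2 = {BCity, OpenDate, CName}, so the common attributes are not a superkey of either fragment. The join is lossy.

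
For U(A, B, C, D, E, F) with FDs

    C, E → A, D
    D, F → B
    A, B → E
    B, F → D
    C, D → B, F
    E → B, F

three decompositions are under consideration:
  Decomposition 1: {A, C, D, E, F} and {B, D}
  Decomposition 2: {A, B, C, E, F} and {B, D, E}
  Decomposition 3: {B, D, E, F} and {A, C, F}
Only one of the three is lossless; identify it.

Decomposition 2

Decomposition 1: common = {D}, closure = {D} → lossy.
Decomposition 2: common = {B, E}, closure = {B, D, E, F} → lossless.
Decomposition 3: common = {F}, closure = {F} → lossy.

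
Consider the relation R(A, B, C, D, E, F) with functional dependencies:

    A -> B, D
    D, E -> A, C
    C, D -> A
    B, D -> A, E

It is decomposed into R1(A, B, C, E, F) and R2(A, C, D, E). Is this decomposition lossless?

Yes

Common attributes: R1 ∩ R2 = {A, C, E}.
Closure of {A, C, E}: A → B, D applies, adding B, D. So (A, C, E)⁺ = {A, B, C, D, E}.
This closure contains every attribute of R2, so R1 ∩ R2 → R2. The join is lossless.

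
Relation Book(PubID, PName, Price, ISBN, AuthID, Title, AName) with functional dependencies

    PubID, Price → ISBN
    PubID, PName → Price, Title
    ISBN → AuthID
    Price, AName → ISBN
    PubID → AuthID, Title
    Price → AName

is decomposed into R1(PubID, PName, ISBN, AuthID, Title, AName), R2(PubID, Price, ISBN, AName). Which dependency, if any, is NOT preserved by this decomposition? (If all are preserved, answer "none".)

Check PubID, PName → Price, Title: no single fragment contains all of {PubID, PName, Price, Title}, and the restricted closure of {PubID, PName} across the fragments never reaches {Price, Title}.
PubID, Price → ISBN is preserved.
ISBN → AuthID is preserved.
Price, AName → ISBN is preserved.
PubID → AuthID, Title is preserved.
Price → AName is preserved.

PubID, PName → Price, Title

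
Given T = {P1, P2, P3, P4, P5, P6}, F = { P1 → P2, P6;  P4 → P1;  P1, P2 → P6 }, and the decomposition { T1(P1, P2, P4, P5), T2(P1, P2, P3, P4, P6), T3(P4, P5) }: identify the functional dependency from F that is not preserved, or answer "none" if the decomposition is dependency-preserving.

P1 → P2, P6 lies within T2.
P4 → P1 lies within T1.
P1, P2 → P6 lies within T2.
Every dependency is enforceable on the fragments, so the decomposition is dependency-preserving.

none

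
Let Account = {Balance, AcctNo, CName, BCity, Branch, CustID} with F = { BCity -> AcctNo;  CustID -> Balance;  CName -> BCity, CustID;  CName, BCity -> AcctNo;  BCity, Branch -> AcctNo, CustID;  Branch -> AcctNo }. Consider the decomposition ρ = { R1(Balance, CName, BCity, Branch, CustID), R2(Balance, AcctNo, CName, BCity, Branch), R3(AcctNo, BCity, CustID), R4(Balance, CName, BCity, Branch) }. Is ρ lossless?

Yes

Chase test. Columns are Balance, AcctNo, CName, BCity, Branch, CustID; row i has aⱼ where attribute j ∈ Ri, else bᵢⱼ.
Initial tableau (one row per fragment):
  row 1: a1 b12 a3 a4 a5 a6
  row 2: a1 a2 a3 a4 a5 b26
  row 3: b31 a2 b33 a4 b35 a6
  row 4: a1 b42 a3 a4 a5 b46
Rows 1 and 2 agree on BCity; apply BCity→AcctNo and equate their AcctNo entries.
Rows 1 and 4 agree on BCity; apply BCity→AcctNo and equate their AcctNo entries.
Rows 1 and 3 agree on CustID; apply CustID→Balance and equate their Balance entries.
Rows 1 and 2 agree on CName; apply CName→BCity, CustID and equate their BCity, CustID entries.
Rows 1 and 4 agree on CName; apply CName→BCity, CustID and equate their BCity, CustID entries.
Row 1 is now all distinguished symbols — the join is lossless.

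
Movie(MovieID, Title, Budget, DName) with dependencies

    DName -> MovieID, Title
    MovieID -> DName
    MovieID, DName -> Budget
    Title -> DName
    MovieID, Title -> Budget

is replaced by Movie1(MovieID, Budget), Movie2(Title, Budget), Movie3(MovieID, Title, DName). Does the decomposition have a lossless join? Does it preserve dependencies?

Lossless test (chase): Rows 1 and 3 agree on MovieID; apply MovieID→DName and equate their DName entries. Rows 1 and 3 agree on MovieID, DName; apply MovieID, DName→Budget and equate their Budget entries. Rows 2 and 3 agree on Title; apply Title→DName and equate their DName entries. Rows 1 and 2 agree on DName; apply DName→MovieID, Title and equate their MovieID, Title entries. Row 1 is now all distinguished symbols — the join is lossless.
Dependency preservation: MovieID, DName → Budget; MovieID, Title → Budget are not contained in any single fragment, but the restricted closure of each left-hand side across the fragments still reaches the right-hand side; the remaining FDs each lie inside some fragment. All dependencies are preserved.

lossless and dependency-preserving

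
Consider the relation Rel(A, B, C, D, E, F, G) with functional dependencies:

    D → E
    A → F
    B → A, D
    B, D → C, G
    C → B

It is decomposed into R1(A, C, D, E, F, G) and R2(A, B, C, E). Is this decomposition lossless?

Yes

Common attributes: R1 ∩ R2 = {A, C, E}.
Closure of {A, C, E}: A → F applies, adding F; C → B applies, adding B; B → A, D applies, adding D; B, D → C, G applies, adding G. So (A, C, E)⁺ = {A, B, C, D, E, F, G}.
This closure contains every attribute of R1, so R1 ∩ R2 → R1. The join is lossless.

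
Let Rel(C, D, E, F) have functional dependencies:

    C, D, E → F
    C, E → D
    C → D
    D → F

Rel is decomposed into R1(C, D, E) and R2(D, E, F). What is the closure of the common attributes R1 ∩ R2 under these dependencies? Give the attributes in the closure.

R1 ∩ R2 = {D, E}.
D → F applies, adding F
Closure: {D, E, F}.

D, E, F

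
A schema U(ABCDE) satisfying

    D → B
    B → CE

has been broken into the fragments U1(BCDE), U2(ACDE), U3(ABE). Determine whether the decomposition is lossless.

Yes

Chase test. Columns are ABCDE; row i has aⱼ where attribute j ∈ Ui, else bᵢⱼ.
Initial tableau (one row per fragment):
  row 1: b11 a2 a3 a4 a5
  row 2: a1 b22 a3 a4 a5
  row 3: a1 a2 b33 b34 a5
Rows 1 and 2 agree on D; apply D→B and equate their B entries.
Rows 1 and 3 agree on B; apply B→CE and equate their CE entries.
Row 2 is now all distinguished symbols — the join is lossless.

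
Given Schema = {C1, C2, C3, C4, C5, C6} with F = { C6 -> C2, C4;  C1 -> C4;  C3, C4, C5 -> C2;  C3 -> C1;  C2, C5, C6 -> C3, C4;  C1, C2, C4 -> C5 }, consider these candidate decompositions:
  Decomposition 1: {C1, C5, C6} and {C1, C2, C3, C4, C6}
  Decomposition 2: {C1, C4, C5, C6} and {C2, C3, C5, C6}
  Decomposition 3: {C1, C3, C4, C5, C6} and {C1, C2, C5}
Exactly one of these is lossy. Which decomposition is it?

Decomposition 1: common = {C1, C6}, closure = {C1, C2, C3, C4, C5, C6} → lossless.
Decomposition 2: common = {C5, C6}, closure = {C1, C2, C3, C4, C5, C6} → lossless.
Decomposition 3: common = {C1, C5}, closure = {C1, C4, C5} → lossy.

Decomposition 3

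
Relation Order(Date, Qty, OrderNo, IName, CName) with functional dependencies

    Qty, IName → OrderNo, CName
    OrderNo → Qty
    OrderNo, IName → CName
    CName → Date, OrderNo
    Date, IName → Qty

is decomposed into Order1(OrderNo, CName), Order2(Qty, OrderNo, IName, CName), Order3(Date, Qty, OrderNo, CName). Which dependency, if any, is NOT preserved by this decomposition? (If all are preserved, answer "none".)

Check Date, IName → Qty: no single fragment contains all of {Date, Qty, IName}, and the restricted closure of {Date, IName} across the fragments never reaches {Qty}.
Qty, IName → OrderNo, CName is preserved.
OrderNo → Qty is preserved.
OrderNo, IName → CName is preserved.
CName → Date, OrderNo is preserved.

Date, IName → Qty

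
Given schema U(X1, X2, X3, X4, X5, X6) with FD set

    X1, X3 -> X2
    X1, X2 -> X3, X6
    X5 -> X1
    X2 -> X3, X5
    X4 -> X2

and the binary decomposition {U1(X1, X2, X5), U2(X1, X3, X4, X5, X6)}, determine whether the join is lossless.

Common attributes: U1 ∩ U2 = {X1, X5}.
No dependency enlarges {X1, X5}, so (X1, X5)⁺ = {X1, X5}.
The closure contains neither all of U1 = {X1, X2, X5} nor all of U2 = {X1, X3, X4, X5, X6}, so the common attributes are not a superkey of either fragment. The join is lossy.

No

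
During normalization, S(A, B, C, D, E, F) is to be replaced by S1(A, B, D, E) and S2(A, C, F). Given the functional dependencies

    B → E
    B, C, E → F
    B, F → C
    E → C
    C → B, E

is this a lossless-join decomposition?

No

Common attributes: S1 ∩ S2 = {A}.
No dependency enlarges {A}, so (A)⁺ = {A}.
The closure contains neither all of S1 = {A, B, D, E} nor all of S2 = {A, C, F}, so the common attributes are not a superkey of either fragment. The join is lossy.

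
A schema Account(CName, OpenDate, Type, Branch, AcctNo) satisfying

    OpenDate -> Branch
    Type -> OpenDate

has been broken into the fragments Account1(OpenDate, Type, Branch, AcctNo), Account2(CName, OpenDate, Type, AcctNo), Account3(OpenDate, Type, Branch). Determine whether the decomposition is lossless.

Yes

Chase test. Columns are CName, OpenDate, Type, Branch, AcctNo; row i has aⱼ where attribute j ∈ Accounti, else bᵢⱼ.
Initial tableau (one row per fragment):
  row 1: b11 a2 a3 a4 a5
  row 2: a1 a2 a3 b24 a5
  row 3: b31 a2 a3 a4 b35
Rows 1 and 2 agree on OpenDate; apply OpenDate→Branch and equate their Branch entries.
Row 2 is now all distinguished symbols — the join is lossless.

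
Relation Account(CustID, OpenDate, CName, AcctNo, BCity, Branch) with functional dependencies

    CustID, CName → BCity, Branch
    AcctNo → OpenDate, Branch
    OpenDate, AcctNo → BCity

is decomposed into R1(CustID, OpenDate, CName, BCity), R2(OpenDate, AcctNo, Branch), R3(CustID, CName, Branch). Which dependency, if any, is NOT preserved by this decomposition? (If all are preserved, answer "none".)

Check OpenDate, AcctNo → BCity: no single fragment contains all of {OpenDate, AcctNo, BCity}, and the restricted closure of {OpenDate, AcctNo} across the fragments never reaches {BCity}.
CustID, CName → BCity, Branch is preserved.
AcctNo → OpenDate, Branch is preserved.

OpenDate, AcctNo → BCity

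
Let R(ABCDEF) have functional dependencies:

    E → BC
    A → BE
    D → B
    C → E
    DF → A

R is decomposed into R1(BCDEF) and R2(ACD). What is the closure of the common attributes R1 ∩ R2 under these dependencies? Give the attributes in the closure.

R1 ∩ R2 = {CD}.
D → B applies, adding B
C → E applies, adding E
Closure: {BCDE}.

BCDE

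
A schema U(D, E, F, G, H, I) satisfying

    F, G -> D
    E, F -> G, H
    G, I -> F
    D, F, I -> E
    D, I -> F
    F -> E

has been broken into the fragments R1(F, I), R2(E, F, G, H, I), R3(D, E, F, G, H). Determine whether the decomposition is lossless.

Chase test. Columns are D, E, F, G, H, I; row i has aⱼ where attribute j ∈ Ri, else bᵢⱼ.
Initial tableau (one row per fragment):
  row 1: b11 b12 a3 b14 b15 a6
  row 2: b21 a2 a3 a4 a5 a6
  row 3: a1 a2 a3 a4 a5 b36
Rows 2 and 3 agree on F, G; apply F, G→D and equate their D entries.
Rows 1 and 2 agree on F; apply F→E and equate their E entries.
Rows 1 and 2 agree on E, F; apply E, F→G, H and equate their G, H entries.
Rows 1 and 2 agree on F, G; apply F, G→D and equate their D entries.
Row 1 is now all distinguished symbols — the join is lossless.

Yes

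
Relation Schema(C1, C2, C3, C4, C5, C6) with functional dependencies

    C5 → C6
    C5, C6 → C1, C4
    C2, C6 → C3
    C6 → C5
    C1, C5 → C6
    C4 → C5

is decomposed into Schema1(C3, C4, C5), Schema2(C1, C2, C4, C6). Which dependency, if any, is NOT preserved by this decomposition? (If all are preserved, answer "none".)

Check C2, C6 → C3: no single fragment contains all of {C2, C3, C6}, and the restricted closure of {C2, C6} across the fragments never reaches {C3}.
C5 → C6 is preserved.
C5, C6 → C1, C4 is preserved.
C6 → C5 is preserved.
C1, C5 → C6 is preserved.
C4 → C5 is preserved.

C2, C6 → C3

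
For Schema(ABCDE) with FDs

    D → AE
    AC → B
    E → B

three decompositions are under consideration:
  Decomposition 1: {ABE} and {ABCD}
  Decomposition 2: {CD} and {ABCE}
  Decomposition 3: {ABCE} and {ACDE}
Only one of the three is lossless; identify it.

Decomposition 3

Decomposition 1: common = {AB}, closure = {AB} → lossy.
Decomposition 2: common = {C}, closure = {C} → lossy.
Decomposition 3: common = {ACE}, closure = {ABCE} → lossless.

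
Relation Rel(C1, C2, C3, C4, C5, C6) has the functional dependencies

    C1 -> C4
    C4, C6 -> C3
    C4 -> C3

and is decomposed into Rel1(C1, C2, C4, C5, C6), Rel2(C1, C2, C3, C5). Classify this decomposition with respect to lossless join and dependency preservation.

lossless but not dependency-preserving

Lossless test: (C1, C2, C5)⁺ = {C1, C2, C3, C4, C5}, which contains all of one fragment — lossless.
Dependency preservation: the restricted closure of {C4, C6} across the fragments never reaches {C3}, so C4, C6 → C3 cannot be enforced without a join — not preserved.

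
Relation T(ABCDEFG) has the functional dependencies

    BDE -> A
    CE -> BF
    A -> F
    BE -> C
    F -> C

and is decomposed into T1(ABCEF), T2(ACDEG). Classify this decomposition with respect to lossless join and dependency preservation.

lossless and dependency-preserving

Lossless test: (ACE)⁺ = {ABCEF}, which contains all of one fragment — lossless.
Dependency preservation: BDE → A is not contained in any single fragment, but the restricted closure of its left-hand side across the fragments still reaches the right-hand side; the remaining FDs each lie inside some fragment. All dependencies are preserved.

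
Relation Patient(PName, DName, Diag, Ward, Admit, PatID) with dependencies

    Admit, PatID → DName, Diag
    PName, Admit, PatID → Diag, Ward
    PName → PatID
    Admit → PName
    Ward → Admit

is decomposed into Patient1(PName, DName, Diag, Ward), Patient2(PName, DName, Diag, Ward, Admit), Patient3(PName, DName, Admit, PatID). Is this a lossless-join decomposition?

Yes

Chase test. Columns are PName, DName, Diag, Ward, Admit, PatID; row i has aⱼ where attribute j ∈ Patienti, else bᵢⱼ.
Initial tableau (one row per fragment):
  row 1: a1 a2 a3 a4 b15 b16
  row 2: a1 a2 a3 a4 a5 b26
  row 3: a1 a2 b33 b34 a5 a6
Rows 1 and 2 agree on PName; apply PName→PatID and equate their PatID entries.
Rows 1 and 3 agree on PName; apply PName→PatID and equate their PatID entries.
Rows 1 and 2 agree on Ward; apply Ward→Admit and equate their Admit entries.
Rows 1 and 3 agree on Admit, PatID; apply Admit, PatID→DName, Diag and equate their DName, Diag entries.
Rows 1 and 3 agree on PName, Admit, PatID; apply PName, Admit, PatID→Diag, Ward and equate their Diag, Ward entries.
Row 1 is now all distinguished symbols — the join is lossless.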